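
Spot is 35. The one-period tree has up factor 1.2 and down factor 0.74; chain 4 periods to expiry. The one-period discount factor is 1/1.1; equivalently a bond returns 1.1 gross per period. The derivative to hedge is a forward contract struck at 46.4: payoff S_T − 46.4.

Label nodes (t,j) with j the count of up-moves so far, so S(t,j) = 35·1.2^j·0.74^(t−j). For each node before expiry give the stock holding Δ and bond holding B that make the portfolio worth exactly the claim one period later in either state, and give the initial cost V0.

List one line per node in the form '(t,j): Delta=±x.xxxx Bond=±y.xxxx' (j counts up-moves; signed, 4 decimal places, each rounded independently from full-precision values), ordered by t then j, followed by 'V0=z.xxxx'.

(0,0): Delta=1.0000 Bond=-31.6918
(1,0): Delta=1.0000 Bond=-34.8610
(1,1): Delta=1.0000 Bond=-34.8610
(2,0): Delta=1.0000 Bond=-38.3471
(2,1): Delta=1.0000 Bond=-38.3471
(2,2): Delta=1.0000 Bond=-38.3471
(3,0): Delta=1.0000 Bond=-42.1818
(3,1): Delta=1.0000 Bond=-42.1818
(3,2): Delta=1.0000 Bond=-42.1818
(3,3): Delta=1.0000 Bond=-42.1818
V0=3.3082

The replicating-portfolio and risk-neutral prices coincide; use p* = (1.1−0.74)/(1.2−0.74) = 0.7826 for the latter.
Terminal values V(4,·): V(4,0)=-35.9047, V(4,1)=-29.3806, V(4,2)=-18.8010, V(4,3)=-1.6448, V(4,4)=26.1760
(3,0): S=14.1828. Δ = (V_up−V_dn)/(S_up−S_dn) = (-29.3806−-35.9047)/(17.0194−10.4953) = 1.0000. V = [p*·-29.3806 + (1−p*)·-35.9047]/1.1 = -27.9990. B = V − Δ·S = -42.1818.
(3,1): S=22.9992. Δ = (V_up−V_dn)/(S_up−S_dn) = (-18.8010−-29.3806)/(27.5990−17.0194) = 1.0000. V = [p*·-18.8010 + (1−p*)·-29.3806]/1.1 = -19.1826. B = V − Δ·S = -42.1818.
(3,2): S=37.2960. Δ = (V_up−V_dn)/(S_up−S_dn) = (-1.6448−-18.8010)/(44.7552−27.5990) = 1.0000. V = [p*·-1.6448 + (1−p*)·-18.8010]/1.1 = -4.8858. B = V − Δ·S = -42.1818.
(3,3): S=60.4800. Δ = (V_up−V_dn)/(S_up−S_dn) = (26.1760−-1.6448)/(72.5760−44.7552) = 1.0000. V = [p*·26.1760 + (1−p*)·-1.6448]/1.1 = 18.2982. B = V − Δ·S = -42.1818.
(2,0): S=19.1660. Δ = (V_up−V_dn)/(S_up−S_dn) = (-19.1826−-27.9990)/(22.9992−14.1828) = 1.0000. V = [p*·-19.1826 + (1−p*)·-27.9990]/1.1 = -19.1811. B = V − Δ·S = -38.3471.
(2,1): S=31.0800. Δ = (V_up−V_dn)/(S_up−S_dn) = (-4.8858−-19.1826)/(37.2960−22.9992) = 1.0000. V = [p*·-4.8858 + (1−p*)·-19.1826]/1.1 = -7.2671. B = V − Δ·S = -38.3471.
(2,2): S=50.4000. Δ = (V_up−V_dn)/(S_up−S_dn) = (18.2982−-4.8858)/(60.4800−37.2960) = 1.0000. V = [p*·18.2982 + (1−p*)·-4.8858]/1.1 = 12.0529. B = V − Δ·S = -38.3471.
(1,0): S=25.9000. Δ = (V_up−V_dn)/(S_up−S_dn) = (-7.2671−-19.1811)/(31.0800−19.1660) = 1.0000. V = [p*·-7.2671 + (1−p*)·-19.1811]/1.1 = -8.9610. B = V − Δ·S = -34.8610.
(1,1): S=42.0000. Δ = (V_up−V_dn)/(S_up−S_dn) = (12.0529−-7.2671)/(50.4000−31.0800) = 1.0000. V = [p*·12.0529 + (1−p*)·-7.2671]/1.1 = 7.1390. B = V − Δ·S = -34.8610.
(0,0): S=35.0000. Δ = (V_up−V_dn)/(S_up−S_dn) = (7.1390−-8.9610)/(42.0000−25.9000) = 1.0000. V = [p*·7.1390 + (1−p*)·-8.9610]/1.1 = 3.3082. B = V − Δ·S = -31.6918.
The time-0 hedge costs 3.3082, which is the no-arbitrage price.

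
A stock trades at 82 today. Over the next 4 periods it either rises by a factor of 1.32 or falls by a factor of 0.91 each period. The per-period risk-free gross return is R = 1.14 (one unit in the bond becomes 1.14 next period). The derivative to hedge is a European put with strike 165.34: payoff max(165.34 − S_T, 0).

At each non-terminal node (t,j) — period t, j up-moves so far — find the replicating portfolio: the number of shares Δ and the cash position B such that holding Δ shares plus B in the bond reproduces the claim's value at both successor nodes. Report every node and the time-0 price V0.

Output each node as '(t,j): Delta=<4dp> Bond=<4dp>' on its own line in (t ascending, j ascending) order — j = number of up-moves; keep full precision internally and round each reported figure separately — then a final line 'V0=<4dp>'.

(0,0): Delta=-0.6737 Bond=77.1902
(1,0): Delta=-0.9503 Bond=108.6374
(1,1): Delta=-0.5244 Bond=71.8433
(2,0): Delta=-1.0000 Bond=127.2238
(2,1): Delta=-0.9234 Bond=121.2037
(2,2): Delta=-0.3091 Bond=51.1430
(3,0): Delta=-1.0000 Bond=145.0351
(3,1): Delta=-1.0000 Bond=145.0351
(3,2): Delta=-0.8821 Bond=132.8013
(3,3): Delta=0.0000 Bond=0.0000
V0=21.9503

No-arbitrage ⇒ martingale measure with p* = (R−d)/(u−d) = 0.5610.
At expiry t=4: V(4,0)=109.1085, V(4,1)=83.7735, V(4,2)=47.0237, V(4,3)=0.0000, V(4,4)=0.0000
  t=3,j=0: stock 61.7928 → up 81.5665 (V=83.7735), down 56.2315 (V=109.1085). Price 83.2423; hedge Δ=-1.0000, bond B=145.0351.
  t=3,j=1: stock 89.6335 → up 118.3163 (V=47.0237), down 81.5665 (V=83.7735). Price 55.4015; hedge Δ=-1.0000, bond B=145.0351.
  t=3,j=2: stock 130.0179 → up 171.6236 (V=0.0000), down 118.3163 (V=47.0237). Price 18.1093; hedge Δ=-0.8821, bond B=132.8013.
  t=3,j=3: stock 188.5974 → up 248.9485 (V=0.0000), down 171.6236 (V=0.0000). Price 0.0000; hedge Δ=0.0000, bond B=0.0000.
  t=2,j=0: stock 67.9042 → up 89.6335 (V=55.4015), down 61.7928 (V=83.2423). Price 59.3196; hedge Δ=-1.0000, bond B=127.2238.
  t=2,j=1: stock 98.4984 → up 130.0179 (V=18.1093), down 89.6335 (V=55.4015). Price 30.2469; hedge Δ=-0.9234, bond B=121.2037.
  t=2,j=2: stock 142.8768 → up 188.5974 (V=0.0000), down 130.0179 (V=18.1093). Price 6.9740; hedge Δ=-0.3091, bond B=51.1430.
  t=1,j=0: stock 74.6200 → up 98.4984 (V=30.2469), down 67.9042 (V=59.3196). Price 37.7285; hedge Δ=-0.9503, bond B=108.6374.
  t=1,j=1: stock 108.2400 → up 142.8768 (V=6.9740), down 98.4984 (V=30.2469). Price 15.0802; hedge Δ=-0.5244, bond B=71.8433.
  t=0,j=0: stock 82.0000 → up 108.2400 (V=15.0802), down 74.6200 (V=37.7285). Price 21.9503; hedge Δ=-0.6737, bond B=77.1902.
Self-financing check: at every node Δ·S+B equals the discounted successor values.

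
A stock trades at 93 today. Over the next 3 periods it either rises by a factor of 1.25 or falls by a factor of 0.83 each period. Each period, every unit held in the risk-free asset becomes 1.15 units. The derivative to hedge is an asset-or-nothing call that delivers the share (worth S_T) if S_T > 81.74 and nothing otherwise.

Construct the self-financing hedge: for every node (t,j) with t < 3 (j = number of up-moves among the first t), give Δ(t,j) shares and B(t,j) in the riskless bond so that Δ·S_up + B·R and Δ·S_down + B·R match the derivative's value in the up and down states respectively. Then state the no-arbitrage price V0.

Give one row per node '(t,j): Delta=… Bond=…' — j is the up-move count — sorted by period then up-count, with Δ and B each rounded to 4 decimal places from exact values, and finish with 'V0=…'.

(0,0): Delta=1.5329 Bond=-56.8588
(1,0): Delta=2.4648 Bond=-137.3140
(1,1): Delta=1.3396 Bond=-42.9106
(2,0): Delta=0.0000 Bond=0.0000
(2,1): Delta=2.9762 Bond=-207.2583
(2,2): Delta=1.0000 Bond=0.0000
V0=85.7050

Under the risk-neutral measure, an up-move has probability p* = (R−d)/(u−d) = 0.7619 and values discount at R = 1.15.
Terminal payoffs: V(3,0)=0.0000, V(3,1)=0.0000, V(3,2)=120.6094, V(3,3)=181.6406
(2,0): S=64.0677. Δ = (V_up−V_dn)/(S_up−S_dn) = (0.0000−0.0000)/(80.0846−53.1762) = 0.0000. V = [p*·0.0000 + (1−p*)·0.0000]/1.15 = 0.0000. B = V − Δ·S = 0.0000.
(2,1): S=96.4875. Δ = (V_up−V_dn)/(S_up−S_dn) = (120.6094−0.0000)/(120.6094−80.0846) = 2.9762. V = [p*·120.6094 + (1−p*)·0.0000]/1.15 = 79.9068. B = V − Δ·S = -207.2583.
(2,2): S=145.3125. Δ = (V_up−V_dn)/(S_up−S_dn) = (181.6406−120.6094)/(181.6406−120.6094) = 1.0000. V = [p*·181.6406 + (1−p*)·120.6094]/1.15 = 145.3125. B = V − Δ·S = 0.0000.
(1,0): S=77.1900. Δ = (V_up−V_dn)/(S_up−S_dn) = (79.9068−0.0000)/(96.4875−64.0677) = 2.4648. V = [p*·79.9068 + (1−p*)·0.0000]/1.15 = 52.9403. B = V − Δ·S = -137.3140.
(1,1): S=116.2500. Δ = (V_up−V_dn)/(S_up−S_dn) = (145.3125−79.9068)/(145.3125−96.4875) = 1.3396. V = [p*·145.3125 + (1−p*)·79.9068]/1.15 = 112.8171. B = V − Δ·S = -42.9106.
(0,0): S=93.0000. Δ = (V_up−V_dn)/(S_up−S_dn) = (112.8171−52.9403)/(116.2500−77.1900) = 1.5329. V = [p*·112.8171 + (1−p*)·52.9403]/1.15 = 85.7050. B = V − Δ·S = -56.8588.
Each (Δ,B) replicates both successor values, so the strategy is self-financing and V0 is arbitrage-free.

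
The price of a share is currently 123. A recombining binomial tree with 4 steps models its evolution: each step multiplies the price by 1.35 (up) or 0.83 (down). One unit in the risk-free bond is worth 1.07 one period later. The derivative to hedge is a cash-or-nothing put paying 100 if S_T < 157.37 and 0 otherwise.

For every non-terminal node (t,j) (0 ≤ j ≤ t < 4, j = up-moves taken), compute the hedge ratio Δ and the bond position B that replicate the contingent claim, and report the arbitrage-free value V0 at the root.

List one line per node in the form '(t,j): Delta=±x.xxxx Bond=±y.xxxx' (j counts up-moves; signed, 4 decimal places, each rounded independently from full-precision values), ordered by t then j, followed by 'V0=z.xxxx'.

Under the risk-neutral measure, an up-move has probability p* = (R−d)/(u−d) = 0.4615 and values discount at R = 1.07.
Payoff layer (t=4): V(4,0)=100.0000, V(4,1)=100.0000, V(4,2)=100.0000, V(4,3)=0.0000, V(4,4)=0.0000
  t=3,j=0: stock 70.3298 → up 94.9452 (V=100.0000), down 58.3737 (V=100.0000). Price 93.4579; hedge Δ=0.0000, bond B=93.4579.
  t=3,j=1: stock 114.3918 → up 154.4290 (V=100.0000), down 94.9452 (V=100.0000). Price 93.4579; hedge Δ=0.0000, bond B=93.4579.
  t=3,j=2: stock 186.0590 → up 251.1797 (V=0.0000), down 154.4290 (V=100.0000). Price 50.3235; hedge Δ=-1.0336, bond B=242.6312.
  t=3,j=3: stock 302.6261 → up 408.5453 (V=0.0000), down 251.1797 (V=0.0000). Price 0.0000; hedge Δ=0.0000, bond B=0.0000.
  t=2,j=0: stock 84.7347 → up 114.3918 (V=93.4579), down 70.3298 (V=93.4579). Price 87.3439; hedge Δ=0.0000, bond B=87.3439.
  t=2,j=1: stock 137.8215 → up 186.0590 (V=50.3235), down 114.3918 (V=93.4579). Price 68.7381; hedge Δ=-0.6019, bond B=151.6889.
  t=2,j=2: stock 224.1675 → up 302.6261 (V=0.0000), down 186.0590 (V=50.3235). Price 25.3246; hedge Δ=-0.4317, bond B=122.1005.
  t=1,j=0: stock 102.0900 → up 137.8215 (V=68.7381), down 84.7347 (V=87.3439). Price 73.6043; hedge Δ=-0.3505, bond B=109.3847.
  t=1,j=1: stock 166.0500 → up 224.1675 (V=25.3246), down 137.8215 (V=68.7381). Price 45.5150; hedge Δ=-0.5028, bond B=129.0026.
  t=0,j=0: stock 123.0000 → up 166.0500 (V=45.5150), down 102.0900 (V=73.6043). Price 56.6729; hedge Δ=-0.4392, bond B=110.6907.
Self-financing check: at every node Δ·S+B equals the discounted successor values.

(0,0): Delta=-0.4392 Bond=110.6907
(1,0): Delta=-0.3505 Bond=109.3847
(1,1): Delta=-0.5028 Bond=129.0026
(2,0): Delta=0.0000 Bond=87.3439
(2,1): Delta=-0.6019 Bond=151.6889
(2,2): Delta=-0.4317 Bond=122.1005
(3,0): Delta=0.0000 Bond=93.4579
(3,1): Delta=0.0000 Bond=93.4579
(3,2): Delta=-1.0336 Bond=242.6312
(3,3): Delta=0.0000 Bond=0.0000
V0=56.6729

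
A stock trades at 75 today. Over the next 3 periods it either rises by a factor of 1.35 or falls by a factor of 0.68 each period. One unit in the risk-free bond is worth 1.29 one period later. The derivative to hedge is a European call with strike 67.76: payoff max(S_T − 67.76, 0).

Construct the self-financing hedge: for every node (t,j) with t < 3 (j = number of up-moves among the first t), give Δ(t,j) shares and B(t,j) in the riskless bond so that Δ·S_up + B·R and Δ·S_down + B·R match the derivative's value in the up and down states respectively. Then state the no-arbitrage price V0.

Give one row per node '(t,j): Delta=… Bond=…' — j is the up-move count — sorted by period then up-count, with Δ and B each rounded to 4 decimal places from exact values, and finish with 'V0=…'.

(0,0): Delta=0.9569 Bond=-28.1064
(1,0): Delta=0.5202 Bond=-13.9860
(1,1): Delta=0.9786 Bond=-38.4479
(2,0): Delta=0.0000 Bond=0.0000
(2,1): Delta=0.5460 Bond=-19.8166
(2,2): Delta=1.0000 Bond=-52.5271
V0=43.6636

Under the risk-neutral measure, an up-move has probability p* = (R−d)/(u−d) = 0.9104 and values discount at R = 1.29.
Terminal payoffs: V(3,0)=0.0000, V(3,1)=0.0000, V(3,2)=25.1875, V(3,3)=116.7681
  t=2,j=0: stock 34.6800 → up 46.8180 (V=0.0000), down 23.5824 (V=0.0000). Price 0.0000; hedge Δ=0.0000, bond B=0.0000.
  t=2,j=1: stock 68.8500 → up 92.9475 (V=25.1875), down 46.8180 (V=0.0000). Price 17.7767; hedge Δ=0.5460, bond B=-19.8166.
  t=2,j=2: stock 136.6875 → up 184.5281 (V=116.7681), down 92.9475 (V=25.1875). Price 84.1604; hedge Δ=1.0000, bond B=-52.5271.
  t=1,j=0: stock 51.0000 → up 68.8500 (V=17.7767), down 34.6800 (V=0.0000). Price 12.5463; hedge Δ=0.5202, bond B=-13.9860.
  t=1,j=1: stock 101.2500 → up 136.6875 (V=84.1604), down 68.8500 (V=17.7767). Price 60.6322; hedge Δ=0.9786, bond B=-38.4479.
  t=0,j=0: stock 75.0000 → up 101.2500 (V=60.6322), down 51.0000 (V=12.5463). Price 43.6636; hedge Δ=0.9569, bond B=-28.1064.
Check: Δ(0,0)·S0 + B(0,0) = 43.6636 = V0.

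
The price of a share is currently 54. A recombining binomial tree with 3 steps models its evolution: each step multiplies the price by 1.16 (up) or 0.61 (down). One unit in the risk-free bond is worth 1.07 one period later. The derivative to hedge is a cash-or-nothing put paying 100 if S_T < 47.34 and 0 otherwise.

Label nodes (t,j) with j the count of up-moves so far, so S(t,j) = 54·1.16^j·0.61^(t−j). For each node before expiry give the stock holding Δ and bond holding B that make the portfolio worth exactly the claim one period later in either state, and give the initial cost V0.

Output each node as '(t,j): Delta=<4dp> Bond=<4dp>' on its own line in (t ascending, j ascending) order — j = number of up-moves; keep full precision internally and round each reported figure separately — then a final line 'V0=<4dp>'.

Risk-neutral probability p* = (R−d)/(u−d) = (1.07−0.61)/(1.16−0.61) = 0.8364.
Payoff layer (t=3): V(3,0)=100.0000, V(3,1)=100.0000, V(3,2)=100.0000, V(3,3)=0.0000
(2,0): S=20.0934. Δ = (V_up−V_dn)/(S_up−S_dn) = (100.0000−100.0000)/(23.3083−12.2570) = 0.0000. V = [p*·100.0000 + (1−p*)·100.0000]/1.07 = 93.4579. B = V − Δ·S = 93.4579.
(2,1): S=38.2104. Δ = (V_up−V_dn)/(S_up−S_dn) = (100.0000−100.0000)/(44.3241−23.3083) = 0.0000. V = [p*·100.0000 + (1−p*)·100.0000]/1.07 = 93.4579. B = V − Δ·S = 93.4579.
(2,2): S=72.6624. Δ = (V_up−V_dn)/(S_up−S_dn) = (0.0000−100.0000)/(84.2884−44.3241) = -2.5022. V = [p*·0.0000 + (1−p*)·100.0000]/1.07 = 15.2931. B = V − Δ·S = 197.1113.
(1,0): S=32.9400. Δ = (V_up−V_dn)/(S_up−S_dn) = (93.4579−93.4579)/(38.2104−20.0934) = 0.0000. V = [p*·93.4579 + (1−p*)·93.4579]/1.07 = 87.3439. B = V − Δ·S = 87.3439.
(1,1): S=62.6400. Δ = (V_up−V_dn)/(S_up−S_dn) = (15.2931−93.4579)/(72.6624−38.2104) = -2.2688. V = [p*·15.2931 + (1−p*)·93.4579]/1.07 = 26.2465. B = V − Δ·S = 168.3643.
(0,0): S=54.0000. Δ = (V_up−V_dn)/(S_up−S_dn) = (26.2465−87.3439)/(62.6400−32.9400) = -2.0572. V = [p*·26.2465 + (1−p*)·87.3439]/1.07 = 33.8731. B = V − Δ·S = 144.9593.
Self-financing check: at every node Δ·S+B equals the discounted successor values.

(0,0): Delta=-2.0572 Bond=144.9593
(1,0): Delta=0.0000 Bond=87.3439
(1,1): Delta=-2.2688 Bond=168.3643
(2,0): Delta=0.0000 Bond=93.4579
(2,1): Delta=0.0000 Bond=93.4579
(2,2): Delta=-2.5022 Bond=197.1113
V0=33.8731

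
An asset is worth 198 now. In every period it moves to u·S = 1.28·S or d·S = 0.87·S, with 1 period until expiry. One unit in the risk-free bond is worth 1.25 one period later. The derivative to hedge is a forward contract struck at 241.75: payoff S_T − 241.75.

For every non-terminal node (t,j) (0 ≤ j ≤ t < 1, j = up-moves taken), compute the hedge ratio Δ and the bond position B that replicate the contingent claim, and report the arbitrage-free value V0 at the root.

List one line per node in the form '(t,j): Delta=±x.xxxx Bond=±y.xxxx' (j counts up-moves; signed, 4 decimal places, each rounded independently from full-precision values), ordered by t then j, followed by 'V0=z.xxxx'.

Risk-neutral probability p* = (R−d)/(u−d) = (1.25−0.87)/(1.28−0.87) = 0.9268.
Terminal payoffs: V(1,0)=-69.4900, V(1,1)=11.6900
(0,0): S=198.0000. Δ = (V_up−V_dn)/(S_up−S_dn) = (11.6900−-69.4900)/(253.4400−172.2600) = 1.0000. V = [p*·11.6900 + (1−p*)·-69.4900]/1.25 = 4.6000. B = V − Δ·S = -193.4000.
Check: Δ(0,0)·S0 + B(0,0) = 4.6000 = V0.

(0,0): Delta=1.0000 Bond=-193.4000
V0=4.6000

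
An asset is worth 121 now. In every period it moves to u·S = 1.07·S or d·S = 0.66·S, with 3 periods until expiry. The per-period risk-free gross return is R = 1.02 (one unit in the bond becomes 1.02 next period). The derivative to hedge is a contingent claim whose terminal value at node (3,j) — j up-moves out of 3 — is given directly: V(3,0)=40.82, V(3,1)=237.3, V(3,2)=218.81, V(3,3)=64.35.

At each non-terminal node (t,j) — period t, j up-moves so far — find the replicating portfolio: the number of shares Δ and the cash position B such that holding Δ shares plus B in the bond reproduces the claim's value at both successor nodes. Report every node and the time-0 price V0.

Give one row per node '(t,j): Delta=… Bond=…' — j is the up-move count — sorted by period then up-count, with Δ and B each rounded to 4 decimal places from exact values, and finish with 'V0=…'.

(0,0): Delta=-2.3273 Bond=389.6402
(1,0): Delta=0.2313 Bond=193.1010
(1,1): Delta=-2.5465 Bond=425.8125
(2,0): Delta=9.0920 Bond=-270.0636
(2,1): Delta=-0.5278 Bond=261.8278
(2,2): Delta=-2.7194 Bond=458.2872
V0=108.0373

Risk-neutral probability p* = (R−d)/(u−d) = (1.02−0.66)/(1.07−0.66) = 0.8780.
Terminal payoffs: V(3,0)=40.8200, V(3,1)=237.3000, V(3,2)=218.8100, V(3,3)=64.3500
(2,0): S=52.7076. Δ = (V_up−V_dn)/(S_up−S_dn) = (237.3000−40.8200)/(56.3971−34.7870) = 9.0920. V = [p*·237.3000 + (1−p*)·40.8200]/1.02 = 209.1559. B = V − Δ·S = -270.0636.
(2,1): S=85.4502. Δ = (V_up−V_dn)/(S_up−S_dn) = (218.8100−237.3000)/(91.4317−56.3971) = -0.5278. V = [p*·218.8100 + (1−p*)·237.3000]/1.02 = 216.7303. B = V − Δ·S = 261.8278.
(2,2): S=138.5329. Δ = (V_up−V_dn)/(S_up−S_dn) = (64.3500−218.8100)/(148.2302−91.4317) = -2.7194. V = [p*·64.3500 + (1−p*)·218.8100]/1.02 = 81.5555. B = V − Δ·S = 458.2872.
(1,0): S=79.8600. Δ = (V_up−V_dn)/(S_up−S_dn) = (216.7303−209.1559)/(85.4502−52.7076) = 0.2313. V = [p*·216.7303 + (1−p*)·209.1559]/1.02 = 211.5751. B = V − Δ·S = 193.1010.
(1,1): S=129.4700. Δ = (V_up−V_dn)/(S_up−S_dn) = (81.5555−216.7303)/(138.5329−85.4502) = -2.5465. V = [p*·81.5555 + (1−p*)·216.7303]/1.02 = 96.1179. B = V − Δ·S = 425.8125.
(0,0): S=121.0000. Δ = (V_up−V_dn)/(S_up−S_dn) = (96.1179−211.5751)/(129.4700−79.8600) = -2.3273. V = [p*·96.1179 + (1−p*)·211.5751]/1.02 = 108.0373. B = V − Δ·S = 389.6402.
The time-0 hedge costs 108.0373, which is the no-arbitrage price.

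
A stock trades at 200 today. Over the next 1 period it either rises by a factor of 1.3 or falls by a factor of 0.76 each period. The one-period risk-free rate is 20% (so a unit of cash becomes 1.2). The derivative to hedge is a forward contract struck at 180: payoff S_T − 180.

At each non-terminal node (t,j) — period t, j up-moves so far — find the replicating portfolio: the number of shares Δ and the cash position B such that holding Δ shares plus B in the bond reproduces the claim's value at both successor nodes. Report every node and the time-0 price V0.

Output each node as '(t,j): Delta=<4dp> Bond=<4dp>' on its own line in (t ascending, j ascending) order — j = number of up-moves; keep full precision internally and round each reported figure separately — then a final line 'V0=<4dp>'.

(0,0): Delta=1.0000 Bond=-150.0000
V0=50.0000

Since d<R<u, set p* = (R−d)/(u−d) = 0.8148; price each node as the discounted p*-expectation of its children.
Terminal payoffs: V(1,0)=-28.0000, V(1,1)=80.0000
  t=0,j=0: stock 200.0000 → up 260.0000 (V=80.0000), down 152.0000 (V=-28.0000). Price 50.0000; hedge Δ=1.0000, bond B=-150.0000.
Check: Δ(0,0)·S0 + B(0,0) = 50.0000 = V0.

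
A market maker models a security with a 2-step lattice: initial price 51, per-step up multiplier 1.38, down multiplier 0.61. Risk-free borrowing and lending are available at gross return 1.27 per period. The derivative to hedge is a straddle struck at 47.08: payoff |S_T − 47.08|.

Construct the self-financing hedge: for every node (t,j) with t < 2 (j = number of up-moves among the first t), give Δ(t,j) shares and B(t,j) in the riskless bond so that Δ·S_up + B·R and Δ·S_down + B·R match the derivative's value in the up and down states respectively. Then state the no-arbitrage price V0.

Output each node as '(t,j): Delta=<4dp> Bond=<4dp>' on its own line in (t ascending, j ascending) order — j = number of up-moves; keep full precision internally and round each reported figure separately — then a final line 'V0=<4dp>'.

(0,0): Delta=0.7202 Bond=-12.9480
(1,0): Delta=-1.0000 Bond=37.0709
(1,1): Delta=0.8469 Bond=-25.3631
V0=23.7812

Since d<R<u, set p* = (R−d)/(u−d) = 0.8571; price each node as the discounted p*-expectation of its children.
Terminal values V(2,·): V(2,0)=28.1029, V(2,1)=4.1482, V(2,2)=50.0444
Node (1,0) S=31.1100: V=(p*·4.1482+(1−p*)·28.1029)/1.27=5.9609; Δ=(4.1482−28.1029)/(42.9318−18.9771)=-1.0000; B=V−Δ·S=37.0709
Node (1,1) S=70.3800: V=(p*·50.0444+(1−p*)·4.1482)/1.27=34.2424; Δ=(50.0444−4.1482)/(97.1244−42.9318)=0.8469; B=V−Δ·S=-25.3631
Node (0,0) S=51.0000: V=(p*·34.2424+(1−p*)·5.9609)/1.27=23.7812; Δ=(34.2424−5.9609)/(70.3800−31.1100)=0.7202; B=V−Δ·S=-12.9480
Each (Δ,B) replicates both successor values, so the strategy is self-financing and V0 is arbitrage-free.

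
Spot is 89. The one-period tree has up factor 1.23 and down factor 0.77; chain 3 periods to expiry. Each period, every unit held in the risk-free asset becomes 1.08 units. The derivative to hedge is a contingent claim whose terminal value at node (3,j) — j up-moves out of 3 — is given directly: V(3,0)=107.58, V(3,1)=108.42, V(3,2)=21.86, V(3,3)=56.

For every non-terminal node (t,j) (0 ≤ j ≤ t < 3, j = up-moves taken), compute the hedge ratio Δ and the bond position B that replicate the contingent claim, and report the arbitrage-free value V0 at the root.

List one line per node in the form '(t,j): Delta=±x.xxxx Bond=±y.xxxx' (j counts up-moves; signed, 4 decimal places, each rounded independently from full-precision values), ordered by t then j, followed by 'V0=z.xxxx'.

No-arbitrage ⇒ martingale measure with p* = (R−d)/(u−d) = 0.6739.
Payoff layer (t=3): V(3,0)=107.5800, V(3,1)=108.4200, V(3,2)=21.8600, V(3,3)=56.0000
(2,0): S=52.7681. Δ = (V_up−V_dn)/(S_up−S_dn) = (108.4200−107.5800)/(64.9048−40.6314) = 0.0346. V = [p*·108.4200 + (1−p*)·107.5800]/1.08 = 100.1353. B = V − Δ·S = 98.3092.
(2,1): S=84.2919. Δ = (V_up−V_dn)/(S_up−S_dn) = (21.8600−108.4200)/(103.6790−64.9048) = -2.2324. V = [p*·21.8600 + (1−p*)·108.4200]/1.08 = 46.3760. B = V − Δ·S = 234.5499.
(2,2): S=134.6481. Δ = (V_up−V_dn)/(S_up−S_dn) = (56.0000−21.8600)/(165.6172−103.6790) = 0.5512. V = [p*·56.0000 + (1−p*)·21.8600]/1.08 = 41.5439. B = V − Δ·S = -32.6735.
(1,0): S=68.5300. Δ = (V_up−V_dn)/(S_up−S_dn) = (46.3760−100.1353)/(84.2919−52.7681) = -1.7054. V = [p*·46.3760 + (1−p*)·100.1353]/1.08 = 59.1724. B = V − Δ·S = 176.0404.
(1,1): S=109.4700. Δ = (V_up−V_dn)/(S_up−S_dn) = (41.5439−46.3760)/(134.6481−84.2919) = -0.0960. V = [p*·41.5439 + (1−p*)·46.3760]/1.08 = 39.9255. B = V − Δ·S = 50.4302.
(0,0): S=89.0000. Δ = (V_up−V_dn)/(S_up−S_dn) = (39.9255−59.1724)/(109.4700−68.5300) = -0.4701. V = [p*·39.9255 + (1−p*)·59.1724]/1.08 = 42.7793. B = V − Δ·S = 84.6204.
Root portfolio cost Δ·89+B reproduces V0=42.7793.

(0,0): Delta=-0.4701 Bond=84.6204
(1,0): Delta=-1.7054 Bond=176.0404
(1,1): Delta=-0.0960 Bond=50.4302
(2,0): Delta=0.0346 Bond=98.3092
(2,1): Delta=-2.2324 Bond=234.5499
(2,2): Delta=0.5512 Bond=-32.6735
V0=42.7793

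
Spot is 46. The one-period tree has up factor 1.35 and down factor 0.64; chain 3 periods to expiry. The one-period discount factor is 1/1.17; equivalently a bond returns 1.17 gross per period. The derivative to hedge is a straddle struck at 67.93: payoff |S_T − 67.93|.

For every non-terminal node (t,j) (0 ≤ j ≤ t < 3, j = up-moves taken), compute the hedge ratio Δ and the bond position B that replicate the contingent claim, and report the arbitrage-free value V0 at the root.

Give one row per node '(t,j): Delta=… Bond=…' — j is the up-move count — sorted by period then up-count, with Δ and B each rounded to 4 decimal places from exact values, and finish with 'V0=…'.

Risk-neutral probability p* = (R−d)/(u−d) = (1.17−0.64)/(1.35−0.64) = 0.7465.
At expiry t=3: V(3,0)=55.8714, V(3,1)=42.4938, V(3,2)=14.2756, V(3,3)=45.2473
(2,0): S=18.8416. Δ = (V_up−V_dn)/(S_up−S_dn) = (42.4938−55.8714)/(25.4362−12.0586) = -1.0000. V = [p*·42.4938 + (1−p*)·55.8714]/1.17 = 39.2182. B = V − Δ·S = 58.0598.
(2,1): S=39.7440. Δ = (V_up−V_dn)/(S_up−S_dn) = (14.2756−42.4938)/(53.6544−25.4362) = -1.0000. V = [p*·14.2756 + (1−p*)·42.4938]/1.17 = 18.3158. B = V − Δ·S = 58.0598.
(2,2): S=83.8350. Δ = (V_up−V_dn)/(S_up−S_dn) = (45.2473−14.2756)/(113.1773−53.6544) = 0.5203. V = [p*·45.2473 + (1−p*)·14.2756]/1.17 = 31.9618. B = V − Δ·S = -11.6603.
(1,0): S=29.4400. Δ = (V_up−V_dn)/(S_up−S_dn) = (18.3158−39.2182)/(39.7440−18.8416) = -1.0000. V = [p*·18.3158 + (1−p*)·39.2182]/1.17 = 20.1838. B = V − Δ·S = 49.6238.
(1,1): S=62.1000. Δ = (V_up−V_dn)/(S_up−S_dn) = (31.9618−18.3158)/(83.8350−39.7440) = 0.3095. V = [p*·31.9618 + (1−p*)·18.3158]/1.17 = 24.3609. B = V − Δ·S = 5.1412.
(0,0): S=46.0000. Δ = (V_up−V_dn)/(S_up−S_dn) = (24.3609−20.1838)/(62.1000−29.4400) = 0.1279. V = [p*·24.3609 + (1−p*)·20.1838]/1.17 = 19.9162. B = V − Δ·S = 14.0329.
Each (Δ,B) replicates both successor values, so the strategy is self-financing and V0 is arbitrage-free.

(0,0): Delta=0.1279 Bond=14.0329
(1,0): Delta=-1.0000 Bond=49.6238
(1,1): Delta=0.3095 Bond=5.1412
(2,0): Delta=-1.0000 Bond=58.0598
(2,1): Delta=-1.0000 Bond=58.0598
(2,2): Delta=0.5203 Bond=-11.6603
V0=19.9162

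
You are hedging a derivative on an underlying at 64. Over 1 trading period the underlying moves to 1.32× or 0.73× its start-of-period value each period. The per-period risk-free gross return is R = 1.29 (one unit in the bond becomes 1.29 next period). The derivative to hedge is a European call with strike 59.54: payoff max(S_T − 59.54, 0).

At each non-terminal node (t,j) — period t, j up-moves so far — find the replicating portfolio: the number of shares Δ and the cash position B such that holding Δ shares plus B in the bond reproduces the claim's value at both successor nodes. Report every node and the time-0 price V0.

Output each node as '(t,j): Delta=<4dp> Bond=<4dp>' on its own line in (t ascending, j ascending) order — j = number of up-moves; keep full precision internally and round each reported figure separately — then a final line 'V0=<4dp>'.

(0,0): Delta=0.6605 Bond=-23.9209
V0=18.3503

Risk-neutral probability p* = (R−d)/(u−d) = (1.29−0.73)/(1.32−0.73) = 0.9492.
Payoff layer (t=1): V(1,0)=0.0000, V(1,1)=24.9400
  t=0,j=0: stock 64.0000 → up 84.4800 (V=24.9400), down 46.7200 (V=0.0000). Price 18.3503; hedge Δ=0.6605, bond B=-23.9209.
The time-0 hedge costs 18.3503, which is the no-arbitrage price.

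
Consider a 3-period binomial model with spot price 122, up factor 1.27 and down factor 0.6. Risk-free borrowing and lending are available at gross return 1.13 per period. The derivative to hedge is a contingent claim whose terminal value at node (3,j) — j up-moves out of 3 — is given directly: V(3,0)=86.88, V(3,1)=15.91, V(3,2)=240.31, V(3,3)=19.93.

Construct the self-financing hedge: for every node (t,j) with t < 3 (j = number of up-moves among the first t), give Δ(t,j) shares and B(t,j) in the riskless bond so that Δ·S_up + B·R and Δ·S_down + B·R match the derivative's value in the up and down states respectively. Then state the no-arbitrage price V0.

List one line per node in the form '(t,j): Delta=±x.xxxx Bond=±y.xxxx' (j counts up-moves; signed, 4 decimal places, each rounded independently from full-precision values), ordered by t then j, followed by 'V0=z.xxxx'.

Risk-neutral probability p* = (R−d)/(u−d) = (1.13−0.6)/(1.27−0.6) = 0.7910.
Payoff layer (t=3): V(3,0)=86.8800, V(3,1)=15.9100, V(3,2)=240.3100, V(3,3)=19.9300
  t=2,j=0: stock 43.9200 → up 55.7784 (V=15.9100), down 26.3520 (V=86.8800). Price 27.2031; hedge Δ=-2.4118, bond B=133.1285.
  t=2,j=1: stock 92.9640 → up 118.0643 (V=240.3100), down 55.7784 (V=15.9100). Price 171.1685; hedge Δ=3.6027, bond B=-163.7568.
  t=2,j=2: stock 196.7738 → up 249.9027 (V=19.9300), down 118.0643 (V=240.3100). Price 58.3890; hedge Δ=-1.6716, bond B=387.3144.
  t=1,j=0: stock 73.2000 → up 92.9640 (V=171.1685), down 43.9200 (V=27.2031). Price 124.8551; hedge Δ=2.9354, bond B=-90.0187.
  t=1,j=1: stock 154.9400 → up 196.7738 (V=58.3890), down 92.9640 (V=171.1685). Price 72.5264; hedge Δ=-1.0864, bond B=240.8541.
  t=0,j=0: stock 122.0000 → up 154.9400 (V=72.5264), down 73.2000 (V=124.8551). Price 73.8591; hedge Δ=-0.6402, bond B=151.9615.
Self-financing check: at every node Δ·S+B equals the discounted successor values.

(0,0): Delta=-0.6402 Bond=151.9615
(1,0): Delta=2.9354 Bond=-90.0187
(1,1): Delta=-1.0864 Bond=240.8541
(2,0): Delta=-2.4118 Bond=133.1285
(2,1): Delta=3.6027 Bond=-163.7568
(2,2): Delta=-1.6716 Bond=387.3144
V0=73.8591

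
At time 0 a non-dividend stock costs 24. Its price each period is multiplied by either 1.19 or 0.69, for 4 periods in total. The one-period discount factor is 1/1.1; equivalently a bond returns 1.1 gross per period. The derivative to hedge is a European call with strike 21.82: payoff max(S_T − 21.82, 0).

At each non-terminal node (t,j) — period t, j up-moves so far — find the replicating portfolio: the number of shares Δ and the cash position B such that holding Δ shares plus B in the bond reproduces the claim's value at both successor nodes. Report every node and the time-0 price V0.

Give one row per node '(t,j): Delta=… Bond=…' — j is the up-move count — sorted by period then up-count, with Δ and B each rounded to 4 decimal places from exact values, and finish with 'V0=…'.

(0,0): Delta=0.8364 Bond=-10.3002
(1,0): Delta=0.4085 Bond=-4.2430
(1,1): Delta=0.8909 Bond=-12.8859
(2,0): Delta=0.0000 Bond=0.0000
(2,1): Delta=0.4605 Bond=-5.6919
(2,2): Delta=0.9457 Bond=-16.0365
(3,0): Delta=0.0000 Bond=0.0000
(3,1): Delta=0.0000 Bond=0.0000
(3,2): Delta=0.5191 Bond=-7.6355
(3,3): Delta=1.0000 Bond=-19.8364
V0=9.7744

Since d<R<u, set p* = (R−d)/(u−d) = 0.8200; price each node as the discounted p*-expectation of its children.
At expiry t=4: V(4,0)=0.0000, V(4,1)=0.0000, V(4,2)=0.0000, V(4,3)=6.0862, V(4,4)=26.3081
(3,0): S=7.8842. Δ = (V_up−V_dn)/(S_up−S_dn) = (0.0000−0.0000)/(9.3822−5.4401) = 0.0000. V = [p*·0.0000 + (1−p*)·0.0000]/1.1 = 0.0000. B = V − Δ·S = 0.0000.
(3,1): S=13.5974. Δ = (V_up−V_dn)/(S_up−S_dn) = (0.0000−0.0000)/(16.1809−9.3822) = 0.0000. V = [p*·0.0000 + (1−p*)·0.0000]/1.1 = 0.0000. B = V − Δ·S = 0.0000.
(3,2): S=23.4506. Δ = (V_up−V_dn)/(S_up−S_dn) = (6.0862−0.0000)/(27.9062−16.1809) = 0.5191. V = [p*·6.0862 + (1−p*)·0.0000]/1.1 = 4.5370. B = V − Δ·S = -7.6355.
(3,3): S=40.4438. Δ = (V_up−V_dn)/(S_up−S_dn) = (26.3081−6.0862)/(48.1281−27.9062) = 1.0000. V = [p*·26.3081 + (1−p*)·6.0862]/1.1 = 20.6075. B = V − Δ·S = -19.8364.
(2,0): S=11.4264. Δ = (V_up−V_dn)/(S_up−S_dn) = (0.0000−0.0000)/(13.5974−7.8842) = 0.0000. V = [p*·0.0000 + (1−p*)·0.0000]/1.1 = 0.0000. B = V − Δ·S = 0.0000.
(2,1): S=19.7064. Δ = (V_up−V_dn)/(S_up−S_dn) = (4.5370−0.0000)/(23.4506−13.5974) = 0.4605. V = [p*·4.5370 + (1−p*)·0.0000]/1.1 = 3.3821. B = V − Δ·S = -5.6919.
(2,2): S=33.9864. Δ = (V_up−V_dn)/(S_up−S_dn) = (20.6075−4.5370)/(40.4438−23.4506) = 0.9457. V = [p*·20.6075 + (1−p*)·4.5370]/1.1 = 16.1043. B = V − Δ·S = -16.0365.
(1,0): S=16.5600. Δ = (V_up−V_dn)/(S_up−S_dn) = (3.3821−0.0000)/(19.7064−11.4264) = 0.4085. V = [p*·3.3821 + (1−p*)·0.0000]/1.1 = 2.5212. B = V − Δ·S = -4.2430.
(1,1): S=28.5600. Δ = (V_up−V_dn)/(S_up−S_dn) = (16.1043−3.3821)/(33.9864−19.7064) = 0.8909. V = [p*·16.1043 + (1−p*)·3.3821]/1.1 = 12.5585. B = V − Δ·S = -12.8859.
(0,0): S=24.0000. Δ = (V_up−V_dn)/(S_up−S_dn) = (12.5585−2.5212)/(28.5600−16.5600) = 0.8364. V = [p*·12.5585 + (1−p*)·2.5212]/1.1 = 9.7744. B = V − Δ·S = -10.3002.
Root portfolio cost Δ·24+B reproduces V0=9.7744.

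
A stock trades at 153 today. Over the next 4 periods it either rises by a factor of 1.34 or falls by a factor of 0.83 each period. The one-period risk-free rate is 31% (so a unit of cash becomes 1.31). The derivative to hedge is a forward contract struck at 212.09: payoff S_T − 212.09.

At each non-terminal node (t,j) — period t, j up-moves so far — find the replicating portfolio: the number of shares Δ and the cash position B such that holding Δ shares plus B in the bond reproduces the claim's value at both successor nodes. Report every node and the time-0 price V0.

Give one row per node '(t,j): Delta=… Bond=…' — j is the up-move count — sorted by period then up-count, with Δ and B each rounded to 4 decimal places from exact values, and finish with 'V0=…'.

No-arbitrage ⇒ martingale measure with p* = (R−d)/(u−d) = 0.9412.
Payoff layer (t=4): V(4,0)=-139.4788, V(4,1)=-94.8622, V(4,2)=-22.8307, V(4,3)=93.4611, V(4,4)=281.2094
  t=3,j=0: stock 87.4834 → up 117.2278 (V=-94.8622), down 72.6112 (V=-139.4788). Price -74.4174; hedge Δ=1.0000, bond B=-161.9008.
  t=3,j=1: stock 141.2383 → up 189.2593 (V=-22.8307), down 117.2278 (V=-94.8622). Price -20.6625; hedge Δ=1.0000, bond B=-161.9008.
  t=3,j=2: stock 228.0232 → up 305.5511 (V=93.4611), down 189.2593 (V=-22.8307). Price 66.1225; hedge Δ=1.0000, bond B=-161.9008.
  t=3,j=3: stock 368.1339 → up 493.2994 (V=281.2094), down 305.5511 (V=93.4611). Price 206.2331; hedge Δ=1.0000, bond B=-161.9008.
  t=2,j=0: stock 105.4017 → up 141.2383 (V=-20.6625), down 87.4834 (V=-74.4174). Price -18.1867; hedge Δ=1.0000, bond B=-123.5884.
  t=2,j=1: stock 170.1666 → up 228.0232 (V=66.1225), down 141.2383 (V=-20.6625). Price 46.5782; hedge Δ=1.0000, bond B=-123.5884.
  t=2,j=2: stock 274.7268 → up 368.1339 (V=206.2331), down 228.0232 (V=66.1225). Price 151.1384; hedge Δ=1.0000, bond B=-123.5884.
  t=1,j=0: stock 126.9900 → up 170.1666 (V=46.5782), down 105.4017 (V=-18.1867). Price 32.6477; hedge Δ=1.0000, bond B=-94.3423.
  t=1,j=1: stock 205.0200 → up 274.7268 (V=151.1384), down 170.1666 (V=46.5782). Price 110.6777; hedge Δ=1.0000, bond B=-94.3423.
  t=0,j=0: stock 153.0000 → up 205.0200 (V=110.6777), down 126.9900 (V=32.6477). Price 80.9830; hedge Δ=1.0000, bond B=-72.0170.
Self-financing check: at every node Δ·S+B equals the discounted successor values.

(0,0): Delta=1.0000 Bond=-72.0170
(1,0): Delta=1.0000 Bond=-94.3423
(1,1): Delta=1.0000 Bond=-94.3423
(2,0): Delta=1.0000 Bond=-123.5884
(2,1): Delta=1.0000 Bond=-123.5884
(2,2): Delta=1.0000 Bond=-123.5884
(3,0): Delta=1.0000 Bond=-161.9008
(3,1): Delta=1.0000 Bond=-161.9008
(3,2): Delta=1.0000 Bond=-161.9008
(3,3): Delta=1.0000 Bond=-161.9008
V0=80.9830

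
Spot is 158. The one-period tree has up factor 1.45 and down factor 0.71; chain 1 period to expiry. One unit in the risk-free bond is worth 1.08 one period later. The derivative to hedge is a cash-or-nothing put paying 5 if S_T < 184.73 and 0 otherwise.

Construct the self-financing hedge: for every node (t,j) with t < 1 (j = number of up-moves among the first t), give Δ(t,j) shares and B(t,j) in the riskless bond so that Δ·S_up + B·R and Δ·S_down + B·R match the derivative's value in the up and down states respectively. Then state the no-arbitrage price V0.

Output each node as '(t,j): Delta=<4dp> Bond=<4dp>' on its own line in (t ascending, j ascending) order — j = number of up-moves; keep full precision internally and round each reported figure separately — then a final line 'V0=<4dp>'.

(0,0): Delta=-0.0428 Bond=9.0716
V0=2.3148

No-arbitrage ⇒ martingale measure with p* = (R−d)/(u−d) = 0.5000.
Terminal values V(1,·): V(1,0)=5.0000, V(1,1)=0.0000
(0,0): S=158.0000. Δ = (V_up−V_dn)/(S_up−S_dn) = (0.0000−5.0000)/(229.1000−112.1800) = -0.0428. V = [p*·0.0000 + (1−p*)·5.0000]/1.08 = 2.3148. B = V − Δ·S = 9.0716.
Root portfolio cost Δ·158+B reproduces V0=2.3148.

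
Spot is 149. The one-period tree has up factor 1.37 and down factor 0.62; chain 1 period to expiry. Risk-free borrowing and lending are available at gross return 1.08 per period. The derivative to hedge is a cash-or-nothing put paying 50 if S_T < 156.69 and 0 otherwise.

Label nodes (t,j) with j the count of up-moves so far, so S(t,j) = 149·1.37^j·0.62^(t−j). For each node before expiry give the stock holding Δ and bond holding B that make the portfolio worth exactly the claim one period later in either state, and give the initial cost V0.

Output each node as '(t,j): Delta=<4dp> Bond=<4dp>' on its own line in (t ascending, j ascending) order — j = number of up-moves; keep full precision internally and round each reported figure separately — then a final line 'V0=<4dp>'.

(0,0): Delta=-0.4474 Bond=84.5679
V0=17.9012

No-arbitrage ⇒ martingale measure with p* = (R−d)/(u−d) = 0.6133.
Payoff layer (t=1): V(1,0)=50.0000, V(1,1)=0.0000
  t=0,j=0: stock 149.0000 → up 204.1300 (V=0.0000), down 92.3800 (V=50.0000). Price 17.9012; hedge Δ=-0.4474, bond B=84.5679.
Each (Δ,B) replicates both successor values, so the strategy is self-financing and V0 is arbitrage-free.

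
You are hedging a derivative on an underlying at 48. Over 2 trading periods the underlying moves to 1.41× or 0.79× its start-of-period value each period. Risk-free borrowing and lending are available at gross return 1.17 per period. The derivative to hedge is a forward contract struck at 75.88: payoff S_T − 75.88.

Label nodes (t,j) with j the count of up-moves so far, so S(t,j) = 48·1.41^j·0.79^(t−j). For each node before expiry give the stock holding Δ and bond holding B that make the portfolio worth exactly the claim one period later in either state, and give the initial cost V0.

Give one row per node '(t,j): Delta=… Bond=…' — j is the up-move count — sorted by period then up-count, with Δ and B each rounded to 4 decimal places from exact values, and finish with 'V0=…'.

(0,0): Delta=1.0000 Bond=-55.4314
(1,0): Delta=1.0000 Bond=-64.8547
(1,1): Delta=1.0000 Bond=-64.8547
V0=-7.4314

Since d<R<u, set p* = (R−d)/(u−d) = 0.6129; price each node as the discounted p*-expectation of its children.
Payoff layer (t=2): V(2,0)=-45.9232, V(2,1)=-22.4128, V(2,2)=19.5488
  t=1,j=0: stock 37.9200 → up 53.4672 (V=-22.4128), down 29.9568 (V=-45.9232). Price -26.9347; hedge Δ=1.0000, bond B=-64.8547.
  t=1,j=1: stock 67.6800 → up 95.4288 (V=19.5488), down 53.4672 (V=-22.4128). Price 2.8253; hedge Δ=1.0000, bond B=-64.8547.
  t=0,j=0: stock 48.0000 → up 67.6800 (V=2.8253), down 37.9200 (V=-26.9347). Price -7.4314; hedge Δ=1.0000, bond B=-55.4314.
Root portfolio cost Δ·48+B reproduces V0=-7.4314.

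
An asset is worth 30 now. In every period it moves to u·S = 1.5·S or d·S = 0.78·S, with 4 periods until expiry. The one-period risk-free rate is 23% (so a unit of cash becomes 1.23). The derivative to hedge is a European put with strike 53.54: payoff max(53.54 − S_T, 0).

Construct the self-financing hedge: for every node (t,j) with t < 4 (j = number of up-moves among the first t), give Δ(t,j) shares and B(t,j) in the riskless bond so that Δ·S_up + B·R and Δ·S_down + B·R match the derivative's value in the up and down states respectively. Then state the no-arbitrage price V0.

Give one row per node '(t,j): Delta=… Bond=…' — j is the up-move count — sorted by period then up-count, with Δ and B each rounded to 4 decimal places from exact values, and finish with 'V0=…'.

(0,0): Delta=-0.2791 Bond=12.3903
(1,0): Delta=-0.6102 Bond=22.9874
(1,1): Delta=-0.1758 Bond=10.5917
(2,0): Delta=-1.0000 Bond=35.3890
(2,1): Delta=-0.4886 Bond=24.0058
(2,2): Delta=-0.0782 Bond=6.4410
(3,0): Delta=-1.0000 Bond=43.5285
(3,1): Delta=-1.0000 Bond=43.5285
(3,2): Delta=-0.3290 Bond=21.1264
(3,3): Delta=0.0000 Bond=0.0000
V0=4.0165

The replicating-portfolio and risk-neutral prices coincide; use p* = (1.23−0.78)/(1.5−0.78) = 0.6250 for the latter.
At expiry t=4: V(4,0)=42.4355, V(4,1)=32.1852, V(4,2)=12.4730, V(4,3)=0.0000, V(4,4)=0.0000
(3,0): S=14.2366. Δ = (V_up−V_dn)/(S_up−S_dn) = (32.1852−42.4355)/(21.3548−11.1045) = -1.0000. V = [p*·32.1852 + (1−p*)·42.4355]/1.23 = 29.2919. B = V − Δ·S = 43.5285.
(3,1): S=27.3780. Δ = (V_up−V_dn)/(S_up−S_dn) = (12.4730−32.1852)/(41.0670−21.3548) = -1.0000. V = [p*·12.4730 + (1−p*)·32.1852]/1.23 = 16.1505. B = V − Δ·S = 43.5285.
(3,2): S=52.6500. Δ = (V_up−V_dn)/(S_up−S_dn) = (0.0000−12.4730)/(78.9750−41.0670) = -0.3290. V = [p*·0.0000 + (1−p*)·12.4730]/1.23 = 3.8027. B = V − Δ·S = 21.1264.
(3,3): S=101.2500. Δ = (V_up−V_dn)/(S_up−S_dn) = (0.0000−0.0000)/(151.8750−78.9750) = 0.0000. V = [p*·0.0000 + (1−p*)·0.0000]/1.23 = 0.0000. B = V − Δ·S = 0.0000.
(2,0): S=18.2520. Δ = (V_up−V_dn)/(S_up−S_dn) = (16.1505−29.2919)/(27.3780−14.2366) = -1.0000. V = [p*·16.1505 + (1−p*)·29.2919]/1.23 = 17.1370. B = V − Δ·S = 35.3890.
(2,1): S=35.1000. Δ = (V_up−V_dn)/(S_up−S_dn) = (3.8027−16.1505)/(52.6500−27.3780) = -0.4886. V = [p*·3.8027 + (1−p*)·16.1505]/1.23 = 6.8562. B = V − Δ·S = 24.0058.
(2,2): S=67.5000. Δ = (V_up−V_dn)/(S_up−S_dn) = (0.0000−3.8027)/(101.2500−52.6500) = -0.0782. V = [p*·0.0000 + (1−p*)·3.8027]/1.23 = 1.1594. B = V − Δ·S = 6.4410.
(1,0): S=23.4000. Δ = (V_up−V_dn)/(S_up−S_dn) = (6.8562−17.1370)/(35.1000−18.2520) = -0.6102. V = [p*·6.8562 + (1−p*)·17.1370]/1.23 = 8.7085. B = V − Δ·S = 22.9874.
(1,1): S=45.0000. Δ = (V_up−V_dn)/(S_up−S_dn) = (1.1594−6.8562)/(67.5000−35.1000) = -0.1758. V = [p*·1.1594 + (1−p*)·6.8562]/1.23 = 2.6794. B = V − Δ·S = 10.5917.
(0,0): S=30.0000. Δ = (V_up−V_dn)/(S_up−S_dn) = (2.6794−8.7085)/(45.0000−23.4000) = -0.2791. V = [p*·2.6794 + (1−p*)·8.7085]/1.23 = 4.0165. B = V − Δ·S = 12.3903.
Root portfolio cost Δ·30+B reproduces V0=4.0165.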